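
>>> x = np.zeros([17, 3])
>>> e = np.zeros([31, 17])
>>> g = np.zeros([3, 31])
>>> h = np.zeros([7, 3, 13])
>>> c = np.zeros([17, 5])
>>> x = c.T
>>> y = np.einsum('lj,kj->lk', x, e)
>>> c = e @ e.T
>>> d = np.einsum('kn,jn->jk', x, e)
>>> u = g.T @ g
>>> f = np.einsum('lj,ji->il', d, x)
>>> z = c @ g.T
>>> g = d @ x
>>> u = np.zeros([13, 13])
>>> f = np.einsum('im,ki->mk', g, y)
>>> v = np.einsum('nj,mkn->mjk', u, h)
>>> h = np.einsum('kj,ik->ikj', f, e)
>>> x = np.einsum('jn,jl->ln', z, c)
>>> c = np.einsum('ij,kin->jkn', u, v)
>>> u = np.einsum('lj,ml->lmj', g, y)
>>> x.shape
(31, 3)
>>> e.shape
(31, 17)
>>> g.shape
(31, 17)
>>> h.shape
(31, 17, 5)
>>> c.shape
(13, 7, 3)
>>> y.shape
(5, 31)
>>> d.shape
(31, 5)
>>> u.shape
(31, 5, 17)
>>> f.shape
(17, 5)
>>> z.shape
(31, 3)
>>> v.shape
(7, 13, 3)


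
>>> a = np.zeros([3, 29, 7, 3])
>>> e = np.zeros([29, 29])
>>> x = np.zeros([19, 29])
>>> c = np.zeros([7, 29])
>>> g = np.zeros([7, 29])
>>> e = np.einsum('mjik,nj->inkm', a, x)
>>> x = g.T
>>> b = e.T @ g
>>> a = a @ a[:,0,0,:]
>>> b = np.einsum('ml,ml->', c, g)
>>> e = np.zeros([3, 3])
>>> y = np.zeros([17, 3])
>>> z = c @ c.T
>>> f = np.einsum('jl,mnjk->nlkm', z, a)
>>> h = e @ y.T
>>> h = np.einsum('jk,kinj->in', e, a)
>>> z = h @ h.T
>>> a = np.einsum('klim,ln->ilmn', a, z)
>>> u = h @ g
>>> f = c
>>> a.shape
(7, 29, 3, 29)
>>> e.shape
(3, 3)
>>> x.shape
(29, 7)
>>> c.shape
(7, 29)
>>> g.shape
(7, 29)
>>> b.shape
()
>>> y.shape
(17, 3)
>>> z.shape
(29, 29)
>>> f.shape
(7, 29)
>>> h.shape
(29, 7)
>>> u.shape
(29, 29)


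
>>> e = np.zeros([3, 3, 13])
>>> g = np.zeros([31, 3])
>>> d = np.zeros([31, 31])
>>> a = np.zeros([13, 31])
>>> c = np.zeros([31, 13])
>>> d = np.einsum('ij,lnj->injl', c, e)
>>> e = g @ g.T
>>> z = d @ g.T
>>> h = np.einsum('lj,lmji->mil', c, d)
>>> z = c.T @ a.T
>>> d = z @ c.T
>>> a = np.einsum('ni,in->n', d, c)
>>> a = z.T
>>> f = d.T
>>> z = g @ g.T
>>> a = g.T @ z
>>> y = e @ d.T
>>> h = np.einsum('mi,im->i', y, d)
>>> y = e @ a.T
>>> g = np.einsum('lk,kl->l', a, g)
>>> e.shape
(31, 31)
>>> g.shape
(3,)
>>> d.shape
(13, 31)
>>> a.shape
(3, 31)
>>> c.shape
(31, 13)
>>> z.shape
(31, 31)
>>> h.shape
(13,)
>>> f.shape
(31, 13)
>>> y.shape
(31, 3)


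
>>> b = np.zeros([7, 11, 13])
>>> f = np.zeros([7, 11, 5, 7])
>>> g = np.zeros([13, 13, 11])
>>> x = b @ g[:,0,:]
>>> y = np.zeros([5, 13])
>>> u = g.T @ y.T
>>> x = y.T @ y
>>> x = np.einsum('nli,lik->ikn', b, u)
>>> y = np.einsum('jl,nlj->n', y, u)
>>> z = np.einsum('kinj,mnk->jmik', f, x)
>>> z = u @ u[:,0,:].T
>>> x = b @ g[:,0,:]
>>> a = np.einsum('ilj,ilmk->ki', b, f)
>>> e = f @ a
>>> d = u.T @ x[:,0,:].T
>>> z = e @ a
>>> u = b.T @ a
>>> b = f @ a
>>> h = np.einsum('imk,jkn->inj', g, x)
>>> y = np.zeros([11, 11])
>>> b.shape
(7, 11, 5, 7)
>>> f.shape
(7, 11, 5, 7)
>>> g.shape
(13, 13, 11)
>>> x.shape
(7, 11, 11)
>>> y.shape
(11, 11)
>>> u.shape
(13, 11, 7)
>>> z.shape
(7, 11, 5, 7)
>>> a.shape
(7, 7)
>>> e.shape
(7, 11, 5, 7)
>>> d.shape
(5, 13, 7)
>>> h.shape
(13, 11, 7)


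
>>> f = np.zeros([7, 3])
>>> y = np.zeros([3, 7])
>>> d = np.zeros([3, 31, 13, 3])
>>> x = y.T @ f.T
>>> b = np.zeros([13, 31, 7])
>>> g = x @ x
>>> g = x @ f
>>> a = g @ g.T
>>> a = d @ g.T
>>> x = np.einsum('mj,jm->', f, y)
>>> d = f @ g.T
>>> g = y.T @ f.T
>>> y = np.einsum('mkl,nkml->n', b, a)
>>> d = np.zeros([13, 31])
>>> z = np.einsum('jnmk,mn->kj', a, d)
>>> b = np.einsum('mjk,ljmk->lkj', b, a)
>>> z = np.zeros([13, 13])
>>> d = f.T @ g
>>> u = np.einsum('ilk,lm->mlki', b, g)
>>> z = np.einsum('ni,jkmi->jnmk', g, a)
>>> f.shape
(7, 3)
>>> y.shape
(3,)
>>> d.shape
(3, 7)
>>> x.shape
()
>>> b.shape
(3, 7, 31)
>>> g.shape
(7, 7)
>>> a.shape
(3, 31, 13, 7)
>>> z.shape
(3, 7, 13, 31)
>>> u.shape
(7, 7, 31, 3)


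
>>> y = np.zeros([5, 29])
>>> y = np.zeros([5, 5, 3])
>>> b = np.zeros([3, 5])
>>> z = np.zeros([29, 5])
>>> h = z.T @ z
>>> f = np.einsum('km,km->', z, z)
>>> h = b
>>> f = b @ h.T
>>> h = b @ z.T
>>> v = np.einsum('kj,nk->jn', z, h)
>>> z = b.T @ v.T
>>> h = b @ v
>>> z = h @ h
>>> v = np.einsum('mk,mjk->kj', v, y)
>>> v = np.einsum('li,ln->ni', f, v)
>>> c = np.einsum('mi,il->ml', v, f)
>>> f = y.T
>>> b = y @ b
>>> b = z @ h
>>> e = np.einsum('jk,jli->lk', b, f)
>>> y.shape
(5, 5, 3)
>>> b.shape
(3, 3)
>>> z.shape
(3, 3)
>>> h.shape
(3, 3)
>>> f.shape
(3, 5, 5)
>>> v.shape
(5, 3)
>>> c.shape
(5, 3)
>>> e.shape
(5, 3)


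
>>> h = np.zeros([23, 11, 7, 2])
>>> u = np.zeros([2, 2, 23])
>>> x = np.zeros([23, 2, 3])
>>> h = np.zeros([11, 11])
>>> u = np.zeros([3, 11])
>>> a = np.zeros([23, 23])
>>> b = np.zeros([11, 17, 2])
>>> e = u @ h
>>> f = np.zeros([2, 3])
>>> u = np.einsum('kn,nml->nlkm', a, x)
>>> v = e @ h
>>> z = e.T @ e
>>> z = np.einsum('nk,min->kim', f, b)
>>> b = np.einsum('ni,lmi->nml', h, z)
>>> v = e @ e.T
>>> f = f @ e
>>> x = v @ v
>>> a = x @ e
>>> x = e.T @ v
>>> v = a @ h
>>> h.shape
(11, 11)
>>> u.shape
(23, 3, 23, 2)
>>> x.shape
(11, 3)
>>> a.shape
(3, 11)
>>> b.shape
(11, 17, 3)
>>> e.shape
(3, 11)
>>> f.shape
(2, 11)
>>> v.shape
(3, 11)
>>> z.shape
(3, 17, 11)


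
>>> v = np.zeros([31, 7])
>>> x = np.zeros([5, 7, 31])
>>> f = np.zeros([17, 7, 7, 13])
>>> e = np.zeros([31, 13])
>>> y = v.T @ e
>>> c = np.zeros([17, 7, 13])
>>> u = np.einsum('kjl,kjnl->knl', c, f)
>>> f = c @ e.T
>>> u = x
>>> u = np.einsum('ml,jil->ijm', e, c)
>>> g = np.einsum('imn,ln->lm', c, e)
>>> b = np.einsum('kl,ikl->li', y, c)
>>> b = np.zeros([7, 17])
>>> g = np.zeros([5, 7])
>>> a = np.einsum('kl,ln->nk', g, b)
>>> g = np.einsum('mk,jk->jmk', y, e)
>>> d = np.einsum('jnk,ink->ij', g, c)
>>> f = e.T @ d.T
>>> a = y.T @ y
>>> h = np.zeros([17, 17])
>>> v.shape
(31, 7)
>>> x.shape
(5, 7, 31)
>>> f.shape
(13, 17)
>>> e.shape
(31, 13)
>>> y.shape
(7, 13)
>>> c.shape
(17, 7, 13)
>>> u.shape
(7, 17, 31)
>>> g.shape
(31, 7, 13)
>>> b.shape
(7, 17)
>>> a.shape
(13, 13)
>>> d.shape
(17, 31)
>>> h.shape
(17, 17)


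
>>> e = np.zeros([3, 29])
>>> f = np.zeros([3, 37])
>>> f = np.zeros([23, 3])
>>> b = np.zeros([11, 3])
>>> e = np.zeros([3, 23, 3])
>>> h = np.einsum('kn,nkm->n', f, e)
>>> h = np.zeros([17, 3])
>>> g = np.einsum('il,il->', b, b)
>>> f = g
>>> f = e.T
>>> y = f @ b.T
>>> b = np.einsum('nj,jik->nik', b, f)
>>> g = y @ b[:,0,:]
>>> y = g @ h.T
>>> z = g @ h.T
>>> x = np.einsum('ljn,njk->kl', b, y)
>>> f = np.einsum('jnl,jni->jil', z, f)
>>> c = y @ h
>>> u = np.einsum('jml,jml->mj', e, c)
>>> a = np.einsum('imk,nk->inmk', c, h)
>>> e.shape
(3, 23, 3)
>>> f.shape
(3, 3, 17)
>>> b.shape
(11, 23, 3)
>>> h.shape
(17, 3)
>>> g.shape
(3, 23, 3)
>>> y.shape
(3, 23, 17)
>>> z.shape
(3, 23, 17)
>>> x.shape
(17, 11)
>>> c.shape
(3, 23, 3)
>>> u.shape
(23, 3)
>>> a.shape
(3, 17, 23, 3)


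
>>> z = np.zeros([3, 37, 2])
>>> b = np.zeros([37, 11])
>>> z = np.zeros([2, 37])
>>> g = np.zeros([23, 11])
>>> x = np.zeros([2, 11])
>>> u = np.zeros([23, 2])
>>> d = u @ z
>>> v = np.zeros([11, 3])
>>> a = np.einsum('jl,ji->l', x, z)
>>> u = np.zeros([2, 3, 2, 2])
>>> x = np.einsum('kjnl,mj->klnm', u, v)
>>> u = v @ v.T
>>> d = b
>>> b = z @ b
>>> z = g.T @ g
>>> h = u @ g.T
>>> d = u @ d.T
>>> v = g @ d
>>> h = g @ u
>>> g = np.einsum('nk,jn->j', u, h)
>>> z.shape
(11, 11)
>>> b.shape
(2, 11)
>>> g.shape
(23,)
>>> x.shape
(2, 2, 2, 11)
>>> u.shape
(11, 11)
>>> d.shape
(11, 37)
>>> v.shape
(23, 37)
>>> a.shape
(11,)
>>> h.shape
(23, 11)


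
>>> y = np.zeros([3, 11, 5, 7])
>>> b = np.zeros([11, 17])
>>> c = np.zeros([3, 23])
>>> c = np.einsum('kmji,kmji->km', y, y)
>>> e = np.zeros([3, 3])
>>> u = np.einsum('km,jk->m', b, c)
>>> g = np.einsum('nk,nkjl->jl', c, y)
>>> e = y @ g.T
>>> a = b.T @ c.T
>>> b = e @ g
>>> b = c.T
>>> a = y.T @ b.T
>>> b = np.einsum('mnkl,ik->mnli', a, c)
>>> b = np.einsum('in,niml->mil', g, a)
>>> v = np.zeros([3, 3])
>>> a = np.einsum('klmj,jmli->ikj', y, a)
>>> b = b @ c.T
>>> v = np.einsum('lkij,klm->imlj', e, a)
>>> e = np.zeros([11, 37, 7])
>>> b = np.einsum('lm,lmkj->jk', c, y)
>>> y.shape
(3, 11, 5, 7)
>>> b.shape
(7, 5)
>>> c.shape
(3, 11)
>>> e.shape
(11, 37, 7)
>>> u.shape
(17,)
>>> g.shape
(5, 7)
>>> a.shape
(11, 3, 7)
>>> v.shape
(5, 7, 3, 5)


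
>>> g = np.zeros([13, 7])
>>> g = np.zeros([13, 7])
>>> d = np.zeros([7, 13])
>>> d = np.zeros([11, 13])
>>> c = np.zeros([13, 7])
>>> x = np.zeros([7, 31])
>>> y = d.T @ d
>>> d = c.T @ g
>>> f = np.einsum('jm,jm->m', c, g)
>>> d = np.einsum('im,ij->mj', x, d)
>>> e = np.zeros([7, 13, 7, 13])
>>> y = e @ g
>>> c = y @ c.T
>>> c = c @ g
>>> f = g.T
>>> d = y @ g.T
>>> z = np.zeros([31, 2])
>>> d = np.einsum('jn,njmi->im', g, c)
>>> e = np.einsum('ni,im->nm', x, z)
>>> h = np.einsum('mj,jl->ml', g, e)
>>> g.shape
(13, 7)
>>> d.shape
(7, 7)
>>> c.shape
(7, 13, 7, 7)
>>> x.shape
(7, 31)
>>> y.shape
(7, 13, 7, 7)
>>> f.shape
(7, 13)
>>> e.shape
(7, 2)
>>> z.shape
(31, 2)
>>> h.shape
(13, 2)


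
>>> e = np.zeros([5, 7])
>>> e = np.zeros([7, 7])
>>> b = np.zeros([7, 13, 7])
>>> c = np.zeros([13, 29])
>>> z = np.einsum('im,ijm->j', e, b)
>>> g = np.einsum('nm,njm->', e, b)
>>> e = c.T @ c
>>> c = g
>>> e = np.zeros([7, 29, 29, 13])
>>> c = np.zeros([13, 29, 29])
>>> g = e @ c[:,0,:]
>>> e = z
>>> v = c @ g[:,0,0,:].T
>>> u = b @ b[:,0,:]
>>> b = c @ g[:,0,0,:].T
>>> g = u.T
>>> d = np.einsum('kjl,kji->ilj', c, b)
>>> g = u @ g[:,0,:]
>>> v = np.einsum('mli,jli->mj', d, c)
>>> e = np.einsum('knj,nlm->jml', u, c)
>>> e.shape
(7, 29, 29)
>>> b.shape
(13, 29, 7)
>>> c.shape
(13, 29, 29)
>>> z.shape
(13,)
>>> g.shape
(7, 13, 7)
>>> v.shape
(7, 13)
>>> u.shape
(7, 13, 7)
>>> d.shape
(7, 29, 29)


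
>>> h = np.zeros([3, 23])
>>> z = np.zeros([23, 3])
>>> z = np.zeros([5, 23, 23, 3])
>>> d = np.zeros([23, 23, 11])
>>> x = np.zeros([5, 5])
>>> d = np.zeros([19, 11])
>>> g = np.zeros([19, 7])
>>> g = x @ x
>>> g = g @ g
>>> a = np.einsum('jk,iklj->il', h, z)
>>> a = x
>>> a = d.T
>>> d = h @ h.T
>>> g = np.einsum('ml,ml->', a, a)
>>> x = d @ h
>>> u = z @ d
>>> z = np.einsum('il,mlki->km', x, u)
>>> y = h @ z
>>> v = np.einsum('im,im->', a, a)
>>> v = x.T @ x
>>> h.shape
(3, 23)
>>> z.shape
(23, 5)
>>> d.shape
(3, 3)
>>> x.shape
(3, 23)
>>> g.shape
()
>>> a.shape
(11, 19)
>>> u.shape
(5, 23, 23, 3)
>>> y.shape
(3, 5)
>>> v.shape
(23, 23)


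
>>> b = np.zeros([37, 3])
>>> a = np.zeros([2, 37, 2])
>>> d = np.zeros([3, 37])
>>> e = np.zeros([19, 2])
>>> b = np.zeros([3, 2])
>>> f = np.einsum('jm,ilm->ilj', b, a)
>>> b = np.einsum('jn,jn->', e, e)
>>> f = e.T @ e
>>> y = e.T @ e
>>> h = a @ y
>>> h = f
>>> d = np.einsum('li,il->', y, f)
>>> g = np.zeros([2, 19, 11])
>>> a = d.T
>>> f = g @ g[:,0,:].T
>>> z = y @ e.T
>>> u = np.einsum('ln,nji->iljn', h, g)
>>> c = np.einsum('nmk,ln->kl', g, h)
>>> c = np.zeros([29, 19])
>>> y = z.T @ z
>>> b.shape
()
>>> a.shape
()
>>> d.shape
()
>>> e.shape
(19, 2)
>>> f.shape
(2, 19, 2)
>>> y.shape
(19, 19)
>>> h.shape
(2, 2)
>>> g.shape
(2, 19, 11)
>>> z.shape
(2, 19)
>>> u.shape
(11, 2, 19, 2)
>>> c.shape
(29, 19)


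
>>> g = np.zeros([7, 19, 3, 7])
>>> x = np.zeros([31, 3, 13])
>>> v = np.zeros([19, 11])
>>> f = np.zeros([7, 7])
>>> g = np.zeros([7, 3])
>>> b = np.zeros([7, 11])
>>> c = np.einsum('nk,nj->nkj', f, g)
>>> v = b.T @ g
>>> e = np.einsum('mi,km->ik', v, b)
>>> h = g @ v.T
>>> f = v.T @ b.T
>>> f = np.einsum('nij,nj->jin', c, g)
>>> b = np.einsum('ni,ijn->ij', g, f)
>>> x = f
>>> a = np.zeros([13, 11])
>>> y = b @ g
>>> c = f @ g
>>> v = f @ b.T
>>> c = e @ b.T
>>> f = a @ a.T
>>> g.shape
(7, 3)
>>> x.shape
(3, 7, 7)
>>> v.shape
(3, 7, 3)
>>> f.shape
(13, 13)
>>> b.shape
(3, 7)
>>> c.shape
(3, 3)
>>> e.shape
(3, 7)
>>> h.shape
(7, 11)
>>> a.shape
(13, 11)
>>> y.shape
(3, 3)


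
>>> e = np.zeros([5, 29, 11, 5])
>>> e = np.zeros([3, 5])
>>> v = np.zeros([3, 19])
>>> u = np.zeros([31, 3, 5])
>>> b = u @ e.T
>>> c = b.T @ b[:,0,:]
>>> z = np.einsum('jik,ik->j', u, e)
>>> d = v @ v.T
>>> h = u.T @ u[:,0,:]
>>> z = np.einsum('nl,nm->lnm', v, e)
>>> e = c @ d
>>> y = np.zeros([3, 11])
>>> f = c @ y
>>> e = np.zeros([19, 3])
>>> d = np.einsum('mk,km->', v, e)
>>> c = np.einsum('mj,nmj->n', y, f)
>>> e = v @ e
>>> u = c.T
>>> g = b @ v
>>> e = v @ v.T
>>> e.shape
(3, 3)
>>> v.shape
(3, 19)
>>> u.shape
(3,)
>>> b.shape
(31, 3, 3)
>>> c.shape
(3,)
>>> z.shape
(19, 3, 5)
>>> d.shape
()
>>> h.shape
(5, 3, 5)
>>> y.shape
(3, 11)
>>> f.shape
(3, 3, 11)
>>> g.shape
(31, 3, 19)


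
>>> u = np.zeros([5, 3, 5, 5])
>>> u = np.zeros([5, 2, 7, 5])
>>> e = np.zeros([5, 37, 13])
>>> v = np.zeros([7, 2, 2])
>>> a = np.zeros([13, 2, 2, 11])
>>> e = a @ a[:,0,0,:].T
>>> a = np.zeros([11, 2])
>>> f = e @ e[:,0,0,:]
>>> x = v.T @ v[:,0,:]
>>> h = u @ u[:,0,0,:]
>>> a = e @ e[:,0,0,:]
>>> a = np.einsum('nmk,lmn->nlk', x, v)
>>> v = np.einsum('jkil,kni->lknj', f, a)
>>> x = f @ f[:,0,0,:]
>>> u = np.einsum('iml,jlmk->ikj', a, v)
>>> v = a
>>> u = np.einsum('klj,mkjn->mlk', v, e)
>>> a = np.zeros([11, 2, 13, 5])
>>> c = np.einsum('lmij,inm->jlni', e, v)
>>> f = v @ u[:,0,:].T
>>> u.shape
(13, 7, 2)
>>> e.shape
(13, 2, 2, 13)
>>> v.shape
(2, 7, 2)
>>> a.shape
(11, 2, 13, 5)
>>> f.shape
(2, 7, 13)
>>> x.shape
(13, 2, 2, 13)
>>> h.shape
(5, 2, 7, 5)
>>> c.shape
(13, 13, 7, 2)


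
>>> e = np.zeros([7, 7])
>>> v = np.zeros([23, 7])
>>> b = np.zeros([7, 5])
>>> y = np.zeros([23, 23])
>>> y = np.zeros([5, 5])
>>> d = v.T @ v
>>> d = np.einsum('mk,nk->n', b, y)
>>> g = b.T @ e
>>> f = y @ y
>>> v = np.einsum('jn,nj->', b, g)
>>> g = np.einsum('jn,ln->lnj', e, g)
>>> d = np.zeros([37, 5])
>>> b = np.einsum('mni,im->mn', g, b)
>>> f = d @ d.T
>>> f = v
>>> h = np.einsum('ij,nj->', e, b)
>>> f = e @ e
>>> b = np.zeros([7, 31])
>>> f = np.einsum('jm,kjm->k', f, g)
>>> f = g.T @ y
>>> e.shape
(7, 7)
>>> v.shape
()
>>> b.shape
(7, 31)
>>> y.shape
(5, 5)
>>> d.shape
(37, 5)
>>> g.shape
(5, 7, 7)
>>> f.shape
(7, 7, 5)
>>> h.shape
()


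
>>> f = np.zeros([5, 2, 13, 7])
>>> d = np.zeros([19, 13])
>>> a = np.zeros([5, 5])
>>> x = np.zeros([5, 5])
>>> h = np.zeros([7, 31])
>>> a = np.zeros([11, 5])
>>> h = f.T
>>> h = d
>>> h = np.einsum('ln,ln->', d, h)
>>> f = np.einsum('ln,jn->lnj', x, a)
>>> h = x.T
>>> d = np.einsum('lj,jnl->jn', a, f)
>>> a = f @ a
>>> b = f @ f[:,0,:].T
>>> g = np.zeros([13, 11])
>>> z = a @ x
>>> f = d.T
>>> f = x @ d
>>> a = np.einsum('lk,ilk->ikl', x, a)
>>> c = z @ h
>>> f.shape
(5, 5)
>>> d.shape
(5, 5)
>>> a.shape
(5, 5, 5)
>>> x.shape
(5, 5)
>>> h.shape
(5, 5)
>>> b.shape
(5, 5, 5)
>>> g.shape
(13, 11)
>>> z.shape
(5, 5, 5)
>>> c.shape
(5, 5, 5)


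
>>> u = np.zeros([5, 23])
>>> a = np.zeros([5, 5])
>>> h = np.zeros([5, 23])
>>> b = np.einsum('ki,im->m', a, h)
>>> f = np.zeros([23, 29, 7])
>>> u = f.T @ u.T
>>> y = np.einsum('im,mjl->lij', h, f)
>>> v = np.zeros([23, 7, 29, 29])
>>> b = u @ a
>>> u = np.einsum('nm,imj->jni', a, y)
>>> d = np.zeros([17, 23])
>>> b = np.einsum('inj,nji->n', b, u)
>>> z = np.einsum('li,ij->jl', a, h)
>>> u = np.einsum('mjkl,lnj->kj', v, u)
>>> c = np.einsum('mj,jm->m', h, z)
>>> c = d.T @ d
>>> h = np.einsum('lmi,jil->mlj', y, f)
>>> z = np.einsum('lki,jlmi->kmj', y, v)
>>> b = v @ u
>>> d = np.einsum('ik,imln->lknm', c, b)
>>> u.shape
(29, 7)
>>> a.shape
(5, 5)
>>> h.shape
(5, 7, 23)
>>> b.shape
(23, 7, 29, 7)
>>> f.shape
(23, 29, 7)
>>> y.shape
(7, 5, 29)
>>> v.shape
(23, 7, 29, 29)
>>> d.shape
(29, 23, 7, 7)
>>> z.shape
(5, 29, 23)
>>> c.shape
(23, 23)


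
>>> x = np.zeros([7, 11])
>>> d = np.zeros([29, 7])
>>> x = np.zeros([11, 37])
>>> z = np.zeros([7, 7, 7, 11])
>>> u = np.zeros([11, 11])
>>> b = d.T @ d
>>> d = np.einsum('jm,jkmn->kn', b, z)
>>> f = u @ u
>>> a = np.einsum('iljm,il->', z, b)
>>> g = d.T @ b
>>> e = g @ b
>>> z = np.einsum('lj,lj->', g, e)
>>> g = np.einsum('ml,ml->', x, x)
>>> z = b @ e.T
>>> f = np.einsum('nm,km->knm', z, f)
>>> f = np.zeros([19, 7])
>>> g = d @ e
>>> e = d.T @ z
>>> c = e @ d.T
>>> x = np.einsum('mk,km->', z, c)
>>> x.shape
()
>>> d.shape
(7, 11)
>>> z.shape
(7, 11)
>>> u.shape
(11, 11)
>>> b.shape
(7, 7)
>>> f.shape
(19, 7)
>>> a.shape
()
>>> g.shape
(7, 7)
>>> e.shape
(11, 11)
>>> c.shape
(11, 7)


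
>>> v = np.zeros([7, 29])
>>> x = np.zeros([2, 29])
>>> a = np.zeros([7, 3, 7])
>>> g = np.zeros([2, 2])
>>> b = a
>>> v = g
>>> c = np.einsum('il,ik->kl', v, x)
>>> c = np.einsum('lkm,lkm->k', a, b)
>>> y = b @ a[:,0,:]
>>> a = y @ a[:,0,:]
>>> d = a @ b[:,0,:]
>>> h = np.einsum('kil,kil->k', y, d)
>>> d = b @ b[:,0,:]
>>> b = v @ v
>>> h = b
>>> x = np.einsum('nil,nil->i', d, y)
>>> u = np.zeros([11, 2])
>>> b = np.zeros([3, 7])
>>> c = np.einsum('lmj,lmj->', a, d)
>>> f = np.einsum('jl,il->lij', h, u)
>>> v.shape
(2, 2)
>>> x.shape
(3,)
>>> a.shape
(7, 3, 7)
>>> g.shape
(2, 2)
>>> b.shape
(3, 7)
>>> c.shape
()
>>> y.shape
(7, 3, 7)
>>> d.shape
(7, 3, 7)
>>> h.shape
(2, 2)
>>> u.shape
(11, 2)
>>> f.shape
(2, 11, 2)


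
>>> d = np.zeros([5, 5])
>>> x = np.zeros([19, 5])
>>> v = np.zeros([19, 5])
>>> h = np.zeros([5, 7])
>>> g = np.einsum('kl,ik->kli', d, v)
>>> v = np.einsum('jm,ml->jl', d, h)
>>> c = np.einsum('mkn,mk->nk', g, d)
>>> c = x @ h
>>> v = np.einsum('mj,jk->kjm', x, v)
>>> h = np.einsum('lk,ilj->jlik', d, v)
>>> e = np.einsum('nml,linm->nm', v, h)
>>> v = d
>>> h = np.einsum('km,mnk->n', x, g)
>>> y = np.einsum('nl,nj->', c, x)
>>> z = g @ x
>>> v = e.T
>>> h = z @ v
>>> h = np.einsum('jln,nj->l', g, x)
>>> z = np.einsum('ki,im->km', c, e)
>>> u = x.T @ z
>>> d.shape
(5, 5)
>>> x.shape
(19, 5)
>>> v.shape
(5, 7)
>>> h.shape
(5,)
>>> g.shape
(5, 5, 19)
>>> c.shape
(19, 7)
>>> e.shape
(7, 5)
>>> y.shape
()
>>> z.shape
(19, 5)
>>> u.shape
(5, 5)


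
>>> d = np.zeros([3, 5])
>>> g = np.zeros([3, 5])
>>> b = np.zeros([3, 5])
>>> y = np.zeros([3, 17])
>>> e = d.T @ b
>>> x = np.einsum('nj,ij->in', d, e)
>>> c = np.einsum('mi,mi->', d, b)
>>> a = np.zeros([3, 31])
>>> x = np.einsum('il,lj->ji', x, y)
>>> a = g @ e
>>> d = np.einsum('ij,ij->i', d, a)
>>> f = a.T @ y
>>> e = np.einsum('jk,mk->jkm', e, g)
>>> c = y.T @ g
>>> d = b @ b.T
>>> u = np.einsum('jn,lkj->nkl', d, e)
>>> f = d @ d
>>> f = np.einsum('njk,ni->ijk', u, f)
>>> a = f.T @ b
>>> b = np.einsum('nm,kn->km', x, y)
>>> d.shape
(3, 3)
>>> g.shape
(3, 5)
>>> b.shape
(3, 5)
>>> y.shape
(3, 17)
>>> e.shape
(5, 5, 3)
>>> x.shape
(17, 5)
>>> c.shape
(17, 5)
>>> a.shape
(5, 5, 5)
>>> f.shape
(3, 5, 5)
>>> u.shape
(3, 5, 5)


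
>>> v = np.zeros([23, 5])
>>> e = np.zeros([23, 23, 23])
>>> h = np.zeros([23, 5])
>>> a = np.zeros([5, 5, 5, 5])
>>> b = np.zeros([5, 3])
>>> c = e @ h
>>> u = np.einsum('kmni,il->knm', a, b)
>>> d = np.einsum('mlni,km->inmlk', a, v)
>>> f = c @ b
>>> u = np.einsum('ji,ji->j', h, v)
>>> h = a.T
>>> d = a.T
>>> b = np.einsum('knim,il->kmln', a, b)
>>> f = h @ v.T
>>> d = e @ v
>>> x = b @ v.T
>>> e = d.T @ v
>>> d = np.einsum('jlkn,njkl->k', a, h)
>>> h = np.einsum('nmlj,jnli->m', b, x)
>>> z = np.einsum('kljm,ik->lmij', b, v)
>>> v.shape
(23, 5)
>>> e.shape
(5, 23, 5)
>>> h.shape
(5,)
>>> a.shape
(5, 5, 5, 5)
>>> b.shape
(5, 5, 3, 5)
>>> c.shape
(23, 23, 5)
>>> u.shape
(23,)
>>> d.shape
(5,)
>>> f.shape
(5, 5, 5, 23)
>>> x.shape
(5, 5, 3, 23)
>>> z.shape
(5, 5, 23, 3)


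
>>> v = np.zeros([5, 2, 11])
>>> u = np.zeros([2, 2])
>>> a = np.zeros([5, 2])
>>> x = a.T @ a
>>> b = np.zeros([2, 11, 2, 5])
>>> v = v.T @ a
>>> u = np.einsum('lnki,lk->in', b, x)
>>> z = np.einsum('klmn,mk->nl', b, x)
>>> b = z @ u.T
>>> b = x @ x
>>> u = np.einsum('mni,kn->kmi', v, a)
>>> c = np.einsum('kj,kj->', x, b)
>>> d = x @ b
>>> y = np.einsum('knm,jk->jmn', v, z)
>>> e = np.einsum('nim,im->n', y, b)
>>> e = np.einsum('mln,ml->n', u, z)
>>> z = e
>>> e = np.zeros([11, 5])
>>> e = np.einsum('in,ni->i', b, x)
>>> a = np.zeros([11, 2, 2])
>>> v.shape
(11, 2, 2)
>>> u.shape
(5, 11, 2)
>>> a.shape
(11, 2, 2)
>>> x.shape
(2, 2)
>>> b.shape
(2, 2)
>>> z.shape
(2,)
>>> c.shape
()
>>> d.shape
(2, 2)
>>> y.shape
(5, 2, 2)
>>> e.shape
(2,)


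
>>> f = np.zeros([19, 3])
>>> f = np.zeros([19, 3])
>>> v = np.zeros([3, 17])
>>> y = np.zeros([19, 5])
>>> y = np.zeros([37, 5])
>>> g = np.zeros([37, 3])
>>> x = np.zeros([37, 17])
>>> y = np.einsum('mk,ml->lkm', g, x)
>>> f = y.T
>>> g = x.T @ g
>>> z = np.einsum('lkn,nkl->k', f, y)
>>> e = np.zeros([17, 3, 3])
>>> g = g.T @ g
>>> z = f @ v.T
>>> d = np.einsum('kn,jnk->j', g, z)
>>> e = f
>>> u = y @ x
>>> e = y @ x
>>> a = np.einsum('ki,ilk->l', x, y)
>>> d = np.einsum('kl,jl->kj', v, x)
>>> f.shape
(37, 3, 17)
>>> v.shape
(3, 17)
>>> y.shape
(17, 3, 37)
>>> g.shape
(3, 3)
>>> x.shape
(37, 17)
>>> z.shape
(37, 3, 3)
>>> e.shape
(17, 3, 17)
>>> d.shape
(3, 37)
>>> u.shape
(17, 3, 17)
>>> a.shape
(3,)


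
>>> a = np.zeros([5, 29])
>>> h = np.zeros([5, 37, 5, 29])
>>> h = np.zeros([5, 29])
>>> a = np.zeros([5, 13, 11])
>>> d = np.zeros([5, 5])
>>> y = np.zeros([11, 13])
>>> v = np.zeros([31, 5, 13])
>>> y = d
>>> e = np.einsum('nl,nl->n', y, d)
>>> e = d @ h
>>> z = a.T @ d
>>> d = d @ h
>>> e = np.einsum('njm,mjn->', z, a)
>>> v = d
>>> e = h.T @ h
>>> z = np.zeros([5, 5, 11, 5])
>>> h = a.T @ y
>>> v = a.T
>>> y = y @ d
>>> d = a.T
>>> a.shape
(5, 13, 11)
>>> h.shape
(11, 13, 5)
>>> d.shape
(11, 13, 5)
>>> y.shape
(5, 29)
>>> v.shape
(11, 13, 5)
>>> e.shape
(29, 29)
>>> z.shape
(5, 5, 11, 5)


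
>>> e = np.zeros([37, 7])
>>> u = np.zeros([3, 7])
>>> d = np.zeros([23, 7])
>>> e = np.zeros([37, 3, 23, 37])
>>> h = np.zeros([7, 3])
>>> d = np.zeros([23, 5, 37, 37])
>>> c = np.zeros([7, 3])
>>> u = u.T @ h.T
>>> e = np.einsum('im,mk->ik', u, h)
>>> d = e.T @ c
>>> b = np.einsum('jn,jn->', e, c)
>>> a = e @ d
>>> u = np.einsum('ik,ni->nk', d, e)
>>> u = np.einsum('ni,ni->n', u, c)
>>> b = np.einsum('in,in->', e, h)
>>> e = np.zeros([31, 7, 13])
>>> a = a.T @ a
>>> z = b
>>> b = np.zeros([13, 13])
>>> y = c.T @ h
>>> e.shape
(31, 7, 13)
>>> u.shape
(7,)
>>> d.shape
(3, 3)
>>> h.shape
(7, 3)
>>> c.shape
(7, 3)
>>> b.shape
(13, 13)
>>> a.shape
(3, 3)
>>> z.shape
()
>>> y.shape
(3, 3)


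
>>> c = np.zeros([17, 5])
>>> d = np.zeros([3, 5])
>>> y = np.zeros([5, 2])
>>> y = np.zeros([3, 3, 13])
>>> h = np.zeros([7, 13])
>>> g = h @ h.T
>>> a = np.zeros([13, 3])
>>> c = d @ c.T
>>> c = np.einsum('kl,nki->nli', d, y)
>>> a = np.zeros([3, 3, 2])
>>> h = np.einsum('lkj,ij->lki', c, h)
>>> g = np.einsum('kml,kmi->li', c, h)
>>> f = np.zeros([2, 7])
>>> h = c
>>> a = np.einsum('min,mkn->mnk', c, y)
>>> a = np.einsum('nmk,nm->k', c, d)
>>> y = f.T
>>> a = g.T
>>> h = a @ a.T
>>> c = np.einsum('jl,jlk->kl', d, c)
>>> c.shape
(13, 5)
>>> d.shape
(3, 5)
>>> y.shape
(7, 2)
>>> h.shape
(7, 7)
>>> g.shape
(13, 7)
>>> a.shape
(7, 13)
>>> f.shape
(2, 7)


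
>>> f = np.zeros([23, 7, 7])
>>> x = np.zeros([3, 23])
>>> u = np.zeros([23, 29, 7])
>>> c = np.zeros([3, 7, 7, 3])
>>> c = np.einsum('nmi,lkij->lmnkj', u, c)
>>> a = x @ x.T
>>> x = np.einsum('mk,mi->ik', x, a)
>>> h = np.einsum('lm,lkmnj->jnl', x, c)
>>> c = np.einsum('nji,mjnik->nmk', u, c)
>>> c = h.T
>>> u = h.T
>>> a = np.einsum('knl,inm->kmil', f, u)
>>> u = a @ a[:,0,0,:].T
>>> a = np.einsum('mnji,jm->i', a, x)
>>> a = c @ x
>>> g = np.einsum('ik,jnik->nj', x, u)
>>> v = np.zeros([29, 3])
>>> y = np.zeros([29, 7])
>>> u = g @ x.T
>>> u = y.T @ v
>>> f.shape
(23, 7, 7)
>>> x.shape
(3, 23)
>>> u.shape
(7, 3)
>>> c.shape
(3, 7, 3)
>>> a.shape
(3, 7, 23)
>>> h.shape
(3, 7, 3)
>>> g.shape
(3, 23)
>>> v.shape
(29, 3)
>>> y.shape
(29, 7)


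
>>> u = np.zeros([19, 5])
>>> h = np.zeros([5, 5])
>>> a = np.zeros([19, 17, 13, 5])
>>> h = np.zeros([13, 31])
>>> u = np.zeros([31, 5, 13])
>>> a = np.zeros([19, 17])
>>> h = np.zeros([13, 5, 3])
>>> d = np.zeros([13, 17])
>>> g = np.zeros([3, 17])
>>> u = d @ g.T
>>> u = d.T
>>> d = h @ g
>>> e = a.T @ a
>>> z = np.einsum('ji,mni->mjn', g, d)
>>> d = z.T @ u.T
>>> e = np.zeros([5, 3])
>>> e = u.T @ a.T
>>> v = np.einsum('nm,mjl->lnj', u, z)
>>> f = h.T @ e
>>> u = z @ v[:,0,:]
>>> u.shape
(13, 3, 3)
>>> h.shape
(13, 5, 3)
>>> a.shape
(19, 17)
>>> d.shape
(5, 3, 17)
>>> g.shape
(3, 17)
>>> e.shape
(13, 19)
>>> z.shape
(13, 3, 5)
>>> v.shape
(5, 17, 3)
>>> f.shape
(3, 5, 19)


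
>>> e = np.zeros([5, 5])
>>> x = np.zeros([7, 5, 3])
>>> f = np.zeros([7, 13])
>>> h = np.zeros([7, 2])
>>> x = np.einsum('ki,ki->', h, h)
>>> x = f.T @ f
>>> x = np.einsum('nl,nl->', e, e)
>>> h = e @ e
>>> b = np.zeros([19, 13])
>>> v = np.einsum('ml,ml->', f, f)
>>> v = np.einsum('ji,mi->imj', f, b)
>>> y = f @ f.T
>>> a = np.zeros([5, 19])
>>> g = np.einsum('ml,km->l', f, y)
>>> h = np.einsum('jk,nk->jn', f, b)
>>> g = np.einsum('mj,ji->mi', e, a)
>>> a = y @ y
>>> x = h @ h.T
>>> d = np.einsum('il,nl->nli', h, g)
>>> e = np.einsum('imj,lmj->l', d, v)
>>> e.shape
(13,)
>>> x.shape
(7, 7)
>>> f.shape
(7, 13)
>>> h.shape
(7, 19)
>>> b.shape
(19, 13)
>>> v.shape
(13, 19, 7)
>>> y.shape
(7, 7)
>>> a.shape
(7, 7)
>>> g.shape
(5, 19)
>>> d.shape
(5, 19, 7)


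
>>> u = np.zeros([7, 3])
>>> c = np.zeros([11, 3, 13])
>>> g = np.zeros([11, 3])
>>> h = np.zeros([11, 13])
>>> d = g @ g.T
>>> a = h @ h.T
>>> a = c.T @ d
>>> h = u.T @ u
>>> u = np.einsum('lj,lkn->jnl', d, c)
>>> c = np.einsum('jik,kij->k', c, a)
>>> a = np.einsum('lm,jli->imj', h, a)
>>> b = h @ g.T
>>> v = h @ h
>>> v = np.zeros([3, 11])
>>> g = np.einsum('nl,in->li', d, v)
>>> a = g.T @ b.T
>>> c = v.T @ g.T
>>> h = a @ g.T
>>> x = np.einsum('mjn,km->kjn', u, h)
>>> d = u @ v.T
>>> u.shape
(11, 13, 11)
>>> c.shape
(11, 11)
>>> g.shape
(11, 3)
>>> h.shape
(3, 11)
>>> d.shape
(11, 13, 3)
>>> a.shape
(3, 3)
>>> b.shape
(3, 11)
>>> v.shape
(3, 11)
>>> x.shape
(3, 13, 11)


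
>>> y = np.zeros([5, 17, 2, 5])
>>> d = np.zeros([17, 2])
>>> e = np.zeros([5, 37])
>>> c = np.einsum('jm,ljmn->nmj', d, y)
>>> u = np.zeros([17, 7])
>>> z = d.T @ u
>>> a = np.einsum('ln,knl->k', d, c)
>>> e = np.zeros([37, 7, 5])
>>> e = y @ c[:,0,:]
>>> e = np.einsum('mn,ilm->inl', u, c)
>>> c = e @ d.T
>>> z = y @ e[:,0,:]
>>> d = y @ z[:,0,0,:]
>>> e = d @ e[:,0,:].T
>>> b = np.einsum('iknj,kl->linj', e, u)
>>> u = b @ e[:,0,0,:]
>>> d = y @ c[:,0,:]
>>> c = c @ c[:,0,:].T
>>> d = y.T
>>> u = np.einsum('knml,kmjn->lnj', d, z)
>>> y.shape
(5, 17, 2, 5)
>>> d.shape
(5, 2, 17, 5)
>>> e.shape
(5, 17, 2, 5)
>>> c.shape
(5, 7, 5)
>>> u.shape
(5, 2, 2)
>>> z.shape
(5, 17, 2, 2)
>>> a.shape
(5,)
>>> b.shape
(7, 5, 2, 5)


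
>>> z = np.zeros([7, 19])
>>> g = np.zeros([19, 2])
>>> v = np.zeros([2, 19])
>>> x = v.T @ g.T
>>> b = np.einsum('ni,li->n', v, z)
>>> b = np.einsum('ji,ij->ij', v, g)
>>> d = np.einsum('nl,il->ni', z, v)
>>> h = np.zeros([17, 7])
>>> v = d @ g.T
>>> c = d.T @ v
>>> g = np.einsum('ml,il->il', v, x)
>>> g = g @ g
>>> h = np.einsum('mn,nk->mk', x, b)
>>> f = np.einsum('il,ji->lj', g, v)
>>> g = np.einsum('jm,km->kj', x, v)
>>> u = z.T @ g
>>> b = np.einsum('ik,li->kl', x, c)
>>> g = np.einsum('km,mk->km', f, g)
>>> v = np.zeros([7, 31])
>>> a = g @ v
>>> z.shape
(7, 19)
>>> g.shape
(19, 7)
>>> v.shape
(7, 31)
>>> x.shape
(19, 19)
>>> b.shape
(19, 2)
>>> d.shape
(7, 2)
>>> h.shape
(19, 2)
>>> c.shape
(2, 19)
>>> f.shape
(19, 7)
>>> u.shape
(19, 19)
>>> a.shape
(19, 31)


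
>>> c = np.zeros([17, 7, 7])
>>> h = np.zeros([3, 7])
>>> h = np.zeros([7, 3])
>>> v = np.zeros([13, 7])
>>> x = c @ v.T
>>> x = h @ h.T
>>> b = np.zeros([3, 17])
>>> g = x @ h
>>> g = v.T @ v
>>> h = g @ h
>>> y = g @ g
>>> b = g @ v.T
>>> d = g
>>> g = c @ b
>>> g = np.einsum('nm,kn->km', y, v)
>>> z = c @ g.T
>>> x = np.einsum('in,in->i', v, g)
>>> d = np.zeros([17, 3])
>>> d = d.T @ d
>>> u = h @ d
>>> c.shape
(17, 7, 7)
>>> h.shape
(7, 3)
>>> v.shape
(13, 7)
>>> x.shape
(13,)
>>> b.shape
(7, 13)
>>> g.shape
(13, 7)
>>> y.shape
(7, 7)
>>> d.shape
(3, 3)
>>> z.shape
(17, 7, 13)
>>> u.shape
(7, 3)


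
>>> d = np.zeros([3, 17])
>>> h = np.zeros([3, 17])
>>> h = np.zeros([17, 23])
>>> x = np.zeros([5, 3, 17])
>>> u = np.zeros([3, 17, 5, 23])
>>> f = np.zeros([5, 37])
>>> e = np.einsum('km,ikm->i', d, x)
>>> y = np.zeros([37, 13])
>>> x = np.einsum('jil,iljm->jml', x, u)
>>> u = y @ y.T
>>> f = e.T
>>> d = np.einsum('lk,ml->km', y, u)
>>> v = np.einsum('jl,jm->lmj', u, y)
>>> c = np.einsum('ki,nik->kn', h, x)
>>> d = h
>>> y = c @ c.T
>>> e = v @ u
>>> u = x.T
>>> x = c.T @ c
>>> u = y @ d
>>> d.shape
(17, 23)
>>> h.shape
(17, 23)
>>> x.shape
(5, 5)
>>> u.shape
(17, 23)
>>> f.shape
(5,)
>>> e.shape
(37, 13, 37)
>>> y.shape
(17, 17)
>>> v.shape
(37, 13, 37)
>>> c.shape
(17, 5)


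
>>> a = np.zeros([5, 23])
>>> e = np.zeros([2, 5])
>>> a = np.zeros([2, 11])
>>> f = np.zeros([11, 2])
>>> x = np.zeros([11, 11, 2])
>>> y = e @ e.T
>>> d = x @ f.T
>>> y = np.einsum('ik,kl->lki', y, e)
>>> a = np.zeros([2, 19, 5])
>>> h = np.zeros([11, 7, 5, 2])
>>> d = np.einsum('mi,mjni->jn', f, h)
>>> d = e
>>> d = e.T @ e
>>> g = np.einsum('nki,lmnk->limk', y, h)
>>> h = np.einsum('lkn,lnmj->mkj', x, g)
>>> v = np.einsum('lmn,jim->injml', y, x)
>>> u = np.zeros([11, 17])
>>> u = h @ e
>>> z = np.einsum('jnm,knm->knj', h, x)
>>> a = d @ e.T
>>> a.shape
(5, 2)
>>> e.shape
(2, 5)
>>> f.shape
(11, 2)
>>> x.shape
(11, 11, 2)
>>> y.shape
(5, 2, 2)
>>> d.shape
(5, 5)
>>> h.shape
(7, 11, 2)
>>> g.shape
(11, 2, 7, 2)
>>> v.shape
(11, 2, 11, 2, 5)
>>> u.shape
(7, 11, 5)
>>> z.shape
(11, 11, 7)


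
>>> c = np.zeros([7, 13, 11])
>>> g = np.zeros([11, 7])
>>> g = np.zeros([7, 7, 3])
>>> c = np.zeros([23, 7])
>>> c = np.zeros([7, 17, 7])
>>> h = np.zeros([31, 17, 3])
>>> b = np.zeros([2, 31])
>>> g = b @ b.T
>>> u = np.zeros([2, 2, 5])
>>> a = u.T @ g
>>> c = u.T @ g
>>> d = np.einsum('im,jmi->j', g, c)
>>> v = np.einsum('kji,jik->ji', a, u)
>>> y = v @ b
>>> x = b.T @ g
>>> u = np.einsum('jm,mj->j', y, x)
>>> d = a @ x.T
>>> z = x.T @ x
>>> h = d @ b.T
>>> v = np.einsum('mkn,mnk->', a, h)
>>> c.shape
(5, 2, 2)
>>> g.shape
(2, 2)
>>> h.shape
(5, 2, 2)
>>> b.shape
(2, 31)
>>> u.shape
(2,)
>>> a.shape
(5, 2, 2)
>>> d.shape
(5, 2, 31)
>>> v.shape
()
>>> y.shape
(2, 31)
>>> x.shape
(31, 2)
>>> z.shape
(2, 2)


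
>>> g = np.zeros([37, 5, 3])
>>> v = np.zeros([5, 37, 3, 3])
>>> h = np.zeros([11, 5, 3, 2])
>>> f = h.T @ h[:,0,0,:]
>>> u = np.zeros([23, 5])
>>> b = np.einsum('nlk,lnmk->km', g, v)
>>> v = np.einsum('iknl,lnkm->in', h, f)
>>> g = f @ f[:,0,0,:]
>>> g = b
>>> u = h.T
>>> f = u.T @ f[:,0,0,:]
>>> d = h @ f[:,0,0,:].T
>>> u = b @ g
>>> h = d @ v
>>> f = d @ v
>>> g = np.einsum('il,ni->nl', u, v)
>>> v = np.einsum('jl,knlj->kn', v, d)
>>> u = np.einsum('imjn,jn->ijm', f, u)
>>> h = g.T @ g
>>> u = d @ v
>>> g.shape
(11, 3)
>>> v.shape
(11, 5)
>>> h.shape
(3, 3)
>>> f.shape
(11, 5, 3, 3)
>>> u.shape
(11, 5, 3, 5)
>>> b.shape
(3, 3)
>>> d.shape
(11, 5, 3, 11)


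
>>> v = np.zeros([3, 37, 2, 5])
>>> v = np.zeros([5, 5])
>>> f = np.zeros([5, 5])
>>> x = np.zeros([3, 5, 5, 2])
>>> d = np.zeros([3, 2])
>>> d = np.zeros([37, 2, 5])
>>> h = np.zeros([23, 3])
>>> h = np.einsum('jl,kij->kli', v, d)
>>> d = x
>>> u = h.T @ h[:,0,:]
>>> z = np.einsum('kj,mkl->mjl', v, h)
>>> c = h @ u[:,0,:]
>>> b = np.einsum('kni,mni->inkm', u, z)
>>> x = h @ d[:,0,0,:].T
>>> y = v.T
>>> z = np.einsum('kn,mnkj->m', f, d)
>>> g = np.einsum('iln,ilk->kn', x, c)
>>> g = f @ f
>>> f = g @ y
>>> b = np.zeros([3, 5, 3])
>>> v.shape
(5, 5)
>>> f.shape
(5, 5)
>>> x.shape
(37, 5, 3)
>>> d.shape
(3, 5, 5, 2)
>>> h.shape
(37, 5, 2)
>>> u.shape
(2, 5, 2)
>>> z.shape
(3,)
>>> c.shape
(37, 5, 2)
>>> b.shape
(3, 5, 3)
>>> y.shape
(5, 5)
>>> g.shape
(5, 5)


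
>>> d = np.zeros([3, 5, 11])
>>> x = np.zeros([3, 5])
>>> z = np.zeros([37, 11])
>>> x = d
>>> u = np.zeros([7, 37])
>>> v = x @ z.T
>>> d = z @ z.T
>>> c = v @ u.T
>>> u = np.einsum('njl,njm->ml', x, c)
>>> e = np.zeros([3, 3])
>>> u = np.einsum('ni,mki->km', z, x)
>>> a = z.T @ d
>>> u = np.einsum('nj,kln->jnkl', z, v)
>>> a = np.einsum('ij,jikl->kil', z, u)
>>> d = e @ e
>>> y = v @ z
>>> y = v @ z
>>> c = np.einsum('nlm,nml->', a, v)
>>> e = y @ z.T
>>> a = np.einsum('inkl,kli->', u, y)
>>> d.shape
(3, 3)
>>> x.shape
(3, 5, 11)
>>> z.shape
(37, 11)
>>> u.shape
(11, 37, 3, 5)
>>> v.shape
(3, 5, 37)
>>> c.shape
()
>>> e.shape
(3, 5, 37)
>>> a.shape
()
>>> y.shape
(3, 5, 11)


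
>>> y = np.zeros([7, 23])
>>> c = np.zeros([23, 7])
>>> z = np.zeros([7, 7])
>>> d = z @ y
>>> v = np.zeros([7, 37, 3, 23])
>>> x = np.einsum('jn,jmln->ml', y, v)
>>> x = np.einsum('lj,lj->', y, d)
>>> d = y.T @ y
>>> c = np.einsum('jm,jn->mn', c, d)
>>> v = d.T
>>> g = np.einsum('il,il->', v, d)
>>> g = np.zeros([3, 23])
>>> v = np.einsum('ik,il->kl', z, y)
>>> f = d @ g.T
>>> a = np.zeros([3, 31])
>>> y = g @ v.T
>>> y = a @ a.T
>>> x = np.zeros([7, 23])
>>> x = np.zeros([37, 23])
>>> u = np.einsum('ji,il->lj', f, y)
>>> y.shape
(3, 3)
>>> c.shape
(7, 23)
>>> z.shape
(7, 7)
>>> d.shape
(23, 23)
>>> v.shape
(7, 23)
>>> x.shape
(37, 23)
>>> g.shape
(3, 23)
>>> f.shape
(23, 3)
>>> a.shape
(3, 31)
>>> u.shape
(3, 23)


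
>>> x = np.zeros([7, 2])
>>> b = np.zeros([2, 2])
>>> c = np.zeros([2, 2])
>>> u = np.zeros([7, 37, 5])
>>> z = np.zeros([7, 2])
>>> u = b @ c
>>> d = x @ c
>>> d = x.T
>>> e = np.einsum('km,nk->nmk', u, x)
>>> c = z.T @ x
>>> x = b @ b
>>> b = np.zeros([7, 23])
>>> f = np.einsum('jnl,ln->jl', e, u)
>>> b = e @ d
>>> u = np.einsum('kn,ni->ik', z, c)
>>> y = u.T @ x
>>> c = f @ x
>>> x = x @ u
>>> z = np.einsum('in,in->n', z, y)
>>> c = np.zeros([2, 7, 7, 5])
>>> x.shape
(2, 7)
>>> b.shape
(7, 2, 7)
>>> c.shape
(2, 7, 7, 5)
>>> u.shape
(2, 7)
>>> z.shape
(2,)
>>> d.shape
(2, 7)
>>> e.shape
(7, 2, 2)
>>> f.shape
(7, 2)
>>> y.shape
(7, 2)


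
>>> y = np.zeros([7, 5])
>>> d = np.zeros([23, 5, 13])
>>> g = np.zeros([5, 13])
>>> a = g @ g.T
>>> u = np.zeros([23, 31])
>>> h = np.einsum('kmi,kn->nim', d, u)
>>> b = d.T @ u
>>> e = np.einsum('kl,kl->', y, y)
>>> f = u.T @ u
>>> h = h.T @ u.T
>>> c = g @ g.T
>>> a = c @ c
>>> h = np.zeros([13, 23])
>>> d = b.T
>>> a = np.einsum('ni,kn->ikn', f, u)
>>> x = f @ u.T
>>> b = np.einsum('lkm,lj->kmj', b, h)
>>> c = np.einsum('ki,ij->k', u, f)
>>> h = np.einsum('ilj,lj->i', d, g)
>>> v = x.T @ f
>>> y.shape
(7, 5)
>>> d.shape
(31, 5, 13)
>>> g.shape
(5, 13)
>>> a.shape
(31, 23, 31)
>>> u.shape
(23, 31)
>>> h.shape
(31,)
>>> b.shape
(5, 31, 23)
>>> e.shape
()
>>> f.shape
(31, 31)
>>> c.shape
(23,)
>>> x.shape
(31, 23)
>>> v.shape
(23, 31)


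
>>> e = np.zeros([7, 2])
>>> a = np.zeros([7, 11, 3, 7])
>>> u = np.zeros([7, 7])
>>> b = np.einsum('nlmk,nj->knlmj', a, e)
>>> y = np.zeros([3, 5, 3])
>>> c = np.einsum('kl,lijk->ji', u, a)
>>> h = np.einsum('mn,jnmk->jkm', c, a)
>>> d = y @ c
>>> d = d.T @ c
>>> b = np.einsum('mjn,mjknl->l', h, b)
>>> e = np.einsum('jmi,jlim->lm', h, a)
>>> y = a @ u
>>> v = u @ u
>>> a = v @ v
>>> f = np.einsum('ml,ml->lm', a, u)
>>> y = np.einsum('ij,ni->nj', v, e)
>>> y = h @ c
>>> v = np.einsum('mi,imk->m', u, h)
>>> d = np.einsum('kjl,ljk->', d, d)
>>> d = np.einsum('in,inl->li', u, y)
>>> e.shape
(11, 7)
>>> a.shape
(7, 7)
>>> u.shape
(7, 7)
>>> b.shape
(2,)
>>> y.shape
(7, 7, 11)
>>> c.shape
(3, 11)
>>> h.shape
(7, 7, 3)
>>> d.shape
(11, 7)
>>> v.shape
(7,)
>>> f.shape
(7, 7)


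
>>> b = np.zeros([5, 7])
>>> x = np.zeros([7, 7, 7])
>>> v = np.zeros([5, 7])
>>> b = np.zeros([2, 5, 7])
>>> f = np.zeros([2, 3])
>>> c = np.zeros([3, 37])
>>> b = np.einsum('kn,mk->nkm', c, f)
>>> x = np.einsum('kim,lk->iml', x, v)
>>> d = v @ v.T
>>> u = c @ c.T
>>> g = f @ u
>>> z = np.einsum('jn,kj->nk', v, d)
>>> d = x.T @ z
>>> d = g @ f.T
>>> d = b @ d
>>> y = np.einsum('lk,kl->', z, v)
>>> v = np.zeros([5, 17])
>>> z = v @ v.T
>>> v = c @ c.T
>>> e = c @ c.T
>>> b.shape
(37, 3, 2)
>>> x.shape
(7, 7, 5)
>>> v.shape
(3, 3)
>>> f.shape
(2, 3)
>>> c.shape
(3, 37)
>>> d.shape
(37, 3, 2)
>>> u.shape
(3, 3)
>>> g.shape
(2, 3)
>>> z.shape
(5, 5)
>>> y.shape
()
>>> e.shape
(3, 3)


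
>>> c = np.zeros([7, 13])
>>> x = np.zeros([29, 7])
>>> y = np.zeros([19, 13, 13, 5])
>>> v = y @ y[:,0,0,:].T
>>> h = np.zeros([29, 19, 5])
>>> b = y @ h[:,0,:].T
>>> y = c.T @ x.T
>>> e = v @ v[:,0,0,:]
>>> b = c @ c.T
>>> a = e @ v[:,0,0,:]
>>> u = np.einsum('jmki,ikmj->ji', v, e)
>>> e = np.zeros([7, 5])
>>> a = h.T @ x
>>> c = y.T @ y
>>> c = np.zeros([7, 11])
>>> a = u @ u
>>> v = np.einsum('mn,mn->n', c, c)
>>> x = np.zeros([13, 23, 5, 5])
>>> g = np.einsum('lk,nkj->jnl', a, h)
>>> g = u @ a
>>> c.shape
(7, 11)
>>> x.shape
(13, 23, 5, 5)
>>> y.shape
(13, 29)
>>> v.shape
(11,)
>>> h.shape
(29, 19, 5)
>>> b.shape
(7, 7)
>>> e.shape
(7, 5)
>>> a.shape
(19, 19)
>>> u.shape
(19, 19)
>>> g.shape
(19, 19)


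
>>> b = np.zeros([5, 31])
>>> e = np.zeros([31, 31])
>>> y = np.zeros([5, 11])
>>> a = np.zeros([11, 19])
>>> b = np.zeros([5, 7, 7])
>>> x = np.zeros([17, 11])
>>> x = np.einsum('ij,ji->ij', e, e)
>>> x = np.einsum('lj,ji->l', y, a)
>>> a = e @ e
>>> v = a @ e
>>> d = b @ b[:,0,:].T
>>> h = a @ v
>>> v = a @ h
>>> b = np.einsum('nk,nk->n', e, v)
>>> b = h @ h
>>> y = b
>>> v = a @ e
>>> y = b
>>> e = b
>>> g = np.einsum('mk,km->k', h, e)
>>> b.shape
(31, 31)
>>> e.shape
(31, 31)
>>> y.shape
(31, 31)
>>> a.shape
(31, 31)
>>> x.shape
(5,)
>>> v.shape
(31, 31)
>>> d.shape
(5, 7, 5)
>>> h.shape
(31, 31)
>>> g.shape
(31,)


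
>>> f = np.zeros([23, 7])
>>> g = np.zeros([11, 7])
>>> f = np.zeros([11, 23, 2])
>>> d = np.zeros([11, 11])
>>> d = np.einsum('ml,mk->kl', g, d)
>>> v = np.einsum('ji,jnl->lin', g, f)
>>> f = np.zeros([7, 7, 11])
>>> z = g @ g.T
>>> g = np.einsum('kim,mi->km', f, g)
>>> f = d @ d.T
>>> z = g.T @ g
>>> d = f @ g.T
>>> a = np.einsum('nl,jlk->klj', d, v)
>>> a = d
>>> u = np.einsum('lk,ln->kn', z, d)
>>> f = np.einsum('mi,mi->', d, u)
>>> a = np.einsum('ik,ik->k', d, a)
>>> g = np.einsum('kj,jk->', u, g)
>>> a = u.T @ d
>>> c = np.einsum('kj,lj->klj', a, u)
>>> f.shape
()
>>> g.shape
()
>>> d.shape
(11, 7)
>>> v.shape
(2, 7, 23)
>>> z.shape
(11, 11)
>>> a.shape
(7, 7)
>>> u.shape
(11, 7)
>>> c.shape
(7, 11, 7)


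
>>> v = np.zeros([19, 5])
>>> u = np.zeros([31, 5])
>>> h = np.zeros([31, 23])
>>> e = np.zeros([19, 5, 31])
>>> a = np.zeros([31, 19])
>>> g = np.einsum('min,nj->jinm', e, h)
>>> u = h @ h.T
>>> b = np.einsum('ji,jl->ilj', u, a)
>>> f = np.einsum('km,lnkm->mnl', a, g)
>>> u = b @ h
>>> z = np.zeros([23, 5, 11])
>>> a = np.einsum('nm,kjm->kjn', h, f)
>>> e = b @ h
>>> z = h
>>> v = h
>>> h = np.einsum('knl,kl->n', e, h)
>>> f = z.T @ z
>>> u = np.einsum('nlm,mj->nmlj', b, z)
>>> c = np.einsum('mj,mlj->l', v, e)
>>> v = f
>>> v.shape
(23, 23)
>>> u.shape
(31, 31, 19, 23)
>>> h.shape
(19,)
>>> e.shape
(31, 19, 23)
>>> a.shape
(19, 5, 31)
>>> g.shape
(23, 5, 31, 19)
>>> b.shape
(31, 19, 31)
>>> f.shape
(23, 23)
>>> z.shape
(31, 23)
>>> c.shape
(19,)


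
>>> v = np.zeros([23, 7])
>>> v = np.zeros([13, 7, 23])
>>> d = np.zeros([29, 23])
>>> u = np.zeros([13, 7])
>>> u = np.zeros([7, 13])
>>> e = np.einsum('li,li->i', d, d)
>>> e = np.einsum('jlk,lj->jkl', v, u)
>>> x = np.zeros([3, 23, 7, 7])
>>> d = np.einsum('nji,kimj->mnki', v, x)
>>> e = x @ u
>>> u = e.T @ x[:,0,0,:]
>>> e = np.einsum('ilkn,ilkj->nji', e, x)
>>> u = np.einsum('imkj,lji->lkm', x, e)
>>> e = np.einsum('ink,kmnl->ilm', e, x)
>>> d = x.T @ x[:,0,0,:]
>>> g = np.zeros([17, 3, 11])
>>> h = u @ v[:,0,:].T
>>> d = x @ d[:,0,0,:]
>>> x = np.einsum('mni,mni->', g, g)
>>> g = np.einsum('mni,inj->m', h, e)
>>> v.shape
(13, 7, 23)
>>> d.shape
(3, 23, 7, 7)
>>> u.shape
(13, 7, 23)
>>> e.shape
(13, 7, 23)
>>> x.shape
()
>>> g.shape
(13,)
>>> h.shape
(13, 7, 13)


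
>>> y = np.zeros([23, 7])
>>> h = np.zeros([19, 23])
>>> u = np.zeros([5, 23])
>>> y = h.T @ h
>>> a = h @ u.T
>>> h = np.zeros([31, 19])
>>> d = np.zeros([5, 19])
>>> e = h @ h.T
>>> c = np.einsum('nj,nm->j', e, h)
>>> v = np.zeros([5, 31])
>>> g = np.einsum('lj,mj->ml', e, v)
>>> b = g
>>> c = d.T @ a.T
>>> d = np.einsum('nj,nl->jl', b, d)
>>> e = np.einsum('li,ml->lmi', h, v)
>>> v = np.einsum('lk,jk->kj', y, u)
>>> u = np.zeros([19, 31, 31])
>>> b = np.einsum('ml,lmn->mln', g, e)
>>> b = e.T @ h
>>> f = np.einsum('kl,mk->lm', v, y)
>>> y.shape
(23, 23)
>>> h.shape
(31, 19)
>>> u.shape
(19, 31, 31)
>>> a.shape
(19, 5)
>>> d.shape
(31, 19)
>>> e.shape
(31, 5, 19)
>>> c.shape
(19, 19)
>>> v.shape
(23, 5)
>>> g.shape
(5, 31)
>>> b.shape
(19, 5, 19)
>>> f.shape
(5, 23)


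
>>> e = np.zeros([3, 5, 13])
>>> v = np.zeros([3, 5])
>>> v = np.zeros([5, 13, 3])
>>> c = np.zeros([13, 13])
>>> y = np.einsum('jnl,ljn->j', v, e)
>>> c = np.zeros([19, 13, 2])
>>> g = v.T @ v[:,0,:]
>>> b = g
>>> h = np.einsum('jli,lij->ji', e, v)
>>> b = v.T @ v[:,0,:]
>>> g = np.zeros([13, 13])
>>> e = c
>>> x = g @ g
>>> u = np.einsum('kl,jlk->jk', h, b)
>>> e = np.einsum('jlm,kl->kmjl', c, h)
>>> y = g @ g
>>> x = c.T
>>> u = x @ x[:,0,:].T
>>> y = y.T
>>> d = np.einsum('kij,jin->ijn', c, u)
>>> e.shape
(3, 2, 19, 13)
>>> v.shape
(5, 13, 3)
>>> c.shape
(19, 13, 2)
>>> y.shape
(13, 13)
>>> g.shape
(13, 13)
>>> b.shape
(3, 13, 3)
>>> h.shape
(3, 13)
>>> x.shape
(2, 13, 19)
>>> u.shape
(2, 13, 2)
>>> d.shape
(13, 2, 2)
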